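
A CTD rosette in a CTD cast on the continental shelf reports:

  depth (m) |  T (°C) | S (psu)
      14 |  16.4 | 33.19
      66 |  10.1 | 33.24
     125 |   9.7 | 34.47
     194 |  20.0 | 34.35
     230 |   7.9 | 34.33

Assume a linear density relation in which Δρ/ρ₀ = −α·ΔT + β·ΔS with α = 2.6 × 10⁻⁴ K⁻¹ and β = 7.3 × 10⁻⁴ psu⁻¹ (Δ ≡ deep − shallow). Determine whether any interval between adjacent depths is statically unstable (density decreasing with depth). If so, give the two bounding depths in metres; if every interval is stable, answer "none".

Evaluate Δρ/ρ₀ = −αΔT + βΔS across each adjacent pair:
  14–66 m: −αΔT+βΔS = −(2.6 × 10⁻⁴)(-6.3)+(7.3 × 10⁻⁴)(+0.05) = 1.7 × 10⁻³ → stable
  66–125 m: −αΔT+βΔS = −(2.6 × 10⁻⁴)(-0.4)+(7.3 × 10⁻⁴)(+1.23) = 1.0 × 10⁻³ → stable
  125–194 m: −αΔT+βΔS = −(2.6 × 10⁻⁴)(+10.3)+(7.3 × 10⁻⁴)(-0.12) = -2.8 × 10⁻³ → UNSTABLE
  194–230 m: −αΔT+βΔS = −(2.6 × 10⁻⁴)(-12.1)+(7.3 × 10⁻⁴)(-0.02) = 3.1 × 10⁻³ → stable
The 125–194 m interval has Δρ < 0: lighter water underlies denser water.

125–194 m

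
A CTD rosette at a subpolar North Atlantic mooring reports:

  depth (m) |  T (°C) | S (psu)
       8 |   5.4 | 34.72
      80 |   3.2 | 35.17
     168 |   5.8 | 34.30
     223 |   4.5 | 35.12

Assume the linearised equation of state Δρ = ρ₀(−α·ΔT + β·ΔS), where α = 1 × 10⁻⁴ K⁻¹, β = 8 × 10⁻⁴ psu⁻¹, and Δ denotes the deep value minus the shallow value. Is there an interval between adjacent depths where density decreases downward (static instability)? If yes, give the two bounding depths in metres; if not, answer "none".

80–168 m

Evaluate Δρ/ρ₀ = −αΔT + βΔS across each adjacent pair:
  8–80 m: −αΔT+βΔS = −(1 × 10⁻⁴)(-2.2)+(8 × 10⁻⁴)(+0.45) = 5.8 × 10⁻⁴ → stable
  80–168 m: −αΔT+βΔS = −(1 × 10⁻⁴)(+2.6)+(8 × 10⁻⁴)(-0.87) = -9.6 × 10⁻⁴ → UNSTABLE
  168–223 m: −αΔT+βΔS = −(1 × 10⁻⁴)(-1.3)+(8 × 10⁻⁴)(+0.82) = 7.9 × 10⁻⁴ → stable
The 80–168 m interval has Δρ < 0: lighter water underlies denser water.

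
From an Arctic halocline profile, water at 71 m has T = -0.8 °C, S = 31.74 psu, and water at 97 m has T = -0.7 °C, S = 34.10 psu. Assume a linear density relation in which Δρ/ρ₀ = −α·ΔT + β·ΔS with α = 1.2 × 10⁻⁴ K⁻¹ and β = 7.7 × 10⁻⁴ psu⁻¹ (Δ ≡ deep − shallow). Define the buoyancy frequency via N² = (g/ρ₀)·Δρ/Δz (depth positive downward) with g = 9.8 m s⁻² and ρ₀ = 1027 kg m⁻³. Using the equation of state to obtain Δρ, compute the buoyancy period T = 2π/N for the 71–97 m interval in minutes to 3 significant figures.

ΔT = +0.1 K, ΔS = +2.36 psu (deep − shallow).
Δρ/ρ₀ = −αΔT + βΔS = -1.20 × 10⁻⁵ + 1.8172 × 10⁻³ = 1.8052 × 10⁻³, so Δρ ≈ 1.854 kg m⁻³.
N² = (g/ρ₀)·Δρ/Δz = g·(Δρ/ρ₀)/Δz = 9.8 × 1.8052 × 10⁻³ / 26 = 6.8042 × 10⁻⁴ s⁻².
N = √(6.8042 × 10⁻⁴) = 0.026085 rad s⁻¹ → T = 2π/N = 240.87 s = 4.0145 min ≈ 4.01 min.

4.01 min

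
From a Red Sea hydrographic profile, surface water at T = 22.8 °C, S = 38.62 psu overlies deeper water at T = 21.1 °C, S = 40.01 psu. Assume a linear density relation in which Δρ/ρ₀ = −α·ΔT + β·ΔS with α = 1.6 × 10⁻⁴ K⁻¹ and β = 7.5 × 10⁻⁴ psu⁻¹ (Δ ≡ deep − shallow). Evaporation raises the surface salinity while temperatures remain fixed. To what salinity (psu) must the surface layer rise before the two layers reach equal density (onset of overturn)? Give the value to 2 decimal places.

Neutral buoyancy requires −α(T_deep − T_surf) + β(S_deep − S_surf′) = 0.
S_surf′ = S_deep − (α/β)·ΔT = 40.01 − (1.6 × 10⁻⁴/7.5 × 10⁻⁴)·(-1.7) = 40.3727 psu.
Increase required: 40.3727 − 38.62 = 1.7527 psu.

40.37 psu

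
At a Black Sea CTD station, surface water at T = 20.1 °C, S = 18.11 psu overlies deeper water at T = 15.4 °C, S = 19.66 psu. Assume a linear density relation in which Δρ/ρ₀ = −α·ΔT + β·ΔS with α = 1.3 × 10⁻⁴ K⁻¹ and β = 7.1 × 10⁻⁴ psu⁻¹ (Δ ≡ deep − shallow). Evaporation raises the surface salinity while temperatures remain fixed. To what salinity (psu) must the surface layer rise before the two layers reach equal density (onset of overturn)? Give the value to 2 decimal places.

Neutral buoyancy requires −α(T_deep − T_surf) + β(S_deep − S_surf′) = 0.
S_surf′ = S_deep − (α/β)·ΔT = 19.66 − (1.3 × 10⁻⁴/7.1 × 10⁻⁴)·(-4.7) = 20.5206 psu.
Increase required: 20.5206 − 18.11 = 2.4106 psu.

20.52 psu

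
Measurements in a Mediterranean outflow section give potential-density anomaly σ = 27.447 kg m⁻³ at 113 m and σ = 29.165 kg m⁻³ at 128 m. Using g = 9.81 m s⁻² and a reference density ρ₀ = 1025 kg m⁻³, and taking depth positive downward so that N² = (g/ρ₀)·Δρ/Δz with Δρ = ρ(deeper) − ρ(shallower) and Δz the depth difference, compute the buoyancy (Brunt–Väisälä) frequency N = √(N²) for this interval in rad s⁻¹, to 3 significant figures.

0.0331 rad s⁻¹

Δρ = 1029.165 − 1027.447 = 1.718 kg m⁻³ over Δz = 128 − 113 = 15 m.
N² = (9.81/1025) × (1.718/15) = 1.0962 × 10⁻³ s⁻².
N = √(1.0962 × 10⁻³) = 0.033109 rad s⁻¹ ≈ 0.0331 rad s⁻¹.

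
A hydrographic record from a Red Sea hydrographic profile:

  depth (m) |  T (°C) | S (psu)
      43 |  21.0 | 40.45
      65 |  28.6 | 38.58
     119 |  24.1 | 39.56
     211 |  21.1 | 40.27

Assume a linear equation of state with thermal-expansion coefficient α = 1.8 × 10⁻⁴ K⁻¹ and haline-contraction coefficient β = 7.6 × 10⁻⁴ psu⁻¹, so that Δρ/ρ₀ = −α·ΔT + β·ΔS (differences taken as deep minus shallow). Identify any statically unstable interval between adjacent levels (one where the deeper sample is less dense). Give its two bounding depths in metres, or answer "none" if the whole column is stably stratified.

Evaluate Δρ/ρ₀ = −αΔT + βΔS across each adjacent pair:
  43–65 m: −αΔT+βΔS = −(1.8 × 10⁻⁴)(+7.6)+(7.6 × 10⁻⁴)(-1.87) = -2.8 × 10⁻³ → UNSTABLE
  65–119 m: −αΔT+βΔS = −(1.8 × 10⁻⁴)(-4.5)+(7.6 × 10⁻⁴)(+0.98) = 1.6 × 10⁻³ → stable
  119–211 m: −αΔT+βΔS = −(1.8 × 10⁻⁴)(-3.0)+(7.6 × 10⁻⁴)(+0.71) = 1.1 × 10⁻³ → stable
The 43–65 m interval has Δρ < 0: lighter water underlies denser water.

43–65 m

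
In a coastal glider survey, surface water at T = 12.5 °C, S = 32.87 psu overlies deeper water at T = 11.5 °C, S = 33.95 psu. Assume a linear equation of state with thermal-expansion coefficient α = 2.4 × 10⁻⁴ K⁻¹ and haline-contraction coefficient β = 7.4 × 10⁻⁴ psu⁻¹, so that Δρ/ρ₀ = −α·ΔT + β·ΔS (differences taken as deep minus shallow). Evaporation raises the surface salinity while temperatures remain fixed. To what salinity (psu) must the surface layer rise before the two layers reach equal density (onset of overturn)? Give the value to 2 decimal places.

Neutral buoyancy requires −α(T_deep − T_surf) + β(S_deep − S_surf′) = 0.
S_surf′ = S_deep − (α/β)·ΔT = 33.95 − (2.4 × 10⁻⁴/7.4 × 10⁻⁴)·(-1.0) = 34.2743 psu.
Increase required: 34.2743 − 32.87 = 1.4043 psu.

34.27 psu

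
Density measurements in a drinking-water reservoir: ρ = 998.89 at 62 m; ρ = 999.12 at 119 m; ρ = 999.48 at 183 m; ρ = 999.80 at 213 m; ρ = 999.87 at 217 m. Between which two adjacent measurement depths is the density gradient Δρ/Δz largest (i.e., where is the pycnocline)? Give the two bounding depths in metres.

Compute the density gradient over each adjacent pair:
  62–119 m: Δρ/Δz = 0.23/57 = 4.0 × 10⁻³ kg m⁻⁴
  119–183 m: Δρ/Δz = 0.36/64 = 5.6 × 10⁻³ kg m⁻⁴
  183–213 m: Δρ/Δz = 0.32/30 = 0.011 kg m⁻⁴
  213–217 m: Δρ/Δz = 0.07/4 = 0.018 kg m⁻⁴
The largest gradient is in the 213–217 m interval — the pycnocline.

213–217 m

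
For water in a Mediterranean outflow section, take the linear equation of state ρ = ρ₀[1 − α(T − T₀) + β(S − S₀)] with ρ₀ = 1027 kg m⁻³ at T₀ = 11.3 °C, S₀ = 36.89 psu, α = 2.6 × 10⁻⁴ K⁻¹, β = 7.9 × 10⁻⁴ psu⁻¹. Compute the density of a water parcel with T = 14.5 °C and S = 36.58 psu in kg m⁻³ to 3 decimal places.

T − T₀ = +3.2 K, S − S₀ = -0.31 psu.
Bracket = 1 − α·(+3.2) + β·(-0.31) = 1 + (-1.0769 × 10⁻³) = 0.9989231.
ρ = 1027 × 0.9989231 = 1025.894 kg m⁻³.

1025.894 kg m⁻³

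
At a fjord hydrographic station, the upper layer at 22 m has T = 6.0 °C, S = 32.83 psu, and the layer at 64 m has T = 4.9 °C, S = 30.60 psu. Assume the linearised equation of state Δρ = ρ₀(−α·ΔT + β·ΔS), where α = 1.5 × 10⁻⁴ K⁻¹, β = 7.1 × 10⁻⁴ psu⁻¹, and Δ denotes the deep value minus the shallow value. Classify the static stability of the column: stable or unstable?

unstable

ΔT = 4.9 − 6.0 = -1.1 K and ΔS = 30.60 − 32.83 = -2.23 psu (deep − shallow).
−αΔT = 1.65 × 10⁻⁴; βΔS = -1.5833 × 10⁻³; sum Δρ/ρ₀ = -1.4183 × 10⁻³.
Δρ/ρ₀ < 0, so Δρ < 0: deeper water is lighter → statically unstable; the column would overturn.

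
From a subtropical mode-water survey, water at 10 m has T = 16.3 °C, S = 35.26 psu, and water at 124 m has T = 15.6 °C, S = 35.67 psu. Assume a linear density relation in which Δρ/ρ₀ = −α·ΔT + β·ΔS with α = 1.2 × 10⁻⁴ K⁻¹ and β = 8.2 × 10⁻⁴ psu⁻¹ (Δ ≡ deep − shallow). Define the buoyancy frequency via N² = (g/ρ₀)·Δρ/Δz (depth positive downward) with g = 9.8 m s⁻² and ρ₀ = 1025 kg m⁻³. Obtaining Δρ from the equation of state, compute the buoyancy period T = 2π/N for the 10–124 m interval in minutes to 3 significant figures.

ΔT = -0.7 K, ΔS = +0.41 psu (deep − shallow).
Δρ/ρ₀ = −αΔT + βΔS = 8.40 × 10⁻⁵ + 3.362 × 10⁻⁴ = 4.202 × 10⁻⁴, so Δρ ≈ 0.4307 kg m⁻³.
N² = (g/ρ₀)·Δρ/Δz = g·(Δρ/ρ₀)/Δz = 9.8 × 4.202 × 10⁻⁴ / 114 = 3.6122 × 10⁻⁵ s⁻².
N = √(3.6122 × 10⁻⁵) = 6.0102 × 10⁻³ rad s⁻¹ → T = 2π/N = 1.0454 × 10³ s = 17.423 min ≈ 17.4 min.

17.4 min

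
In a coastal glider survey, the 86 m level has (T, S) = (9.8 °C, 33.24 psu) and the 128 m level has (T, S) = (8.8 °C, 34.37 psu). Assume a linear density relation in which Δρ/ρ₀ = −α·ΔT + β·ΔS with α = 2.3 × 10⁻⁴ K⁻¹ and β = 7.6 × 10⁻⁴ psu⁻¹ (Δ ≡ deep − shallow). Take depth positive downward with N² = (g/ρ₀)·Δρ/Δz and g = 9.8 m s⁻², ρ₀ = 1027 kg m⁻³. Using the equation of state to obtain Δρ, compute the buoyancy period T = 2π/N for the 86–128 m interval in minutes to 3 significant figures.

6.57 min

ΔT = -1.0 K, ΔS = +1.13 psu (deep − shallow).
Δρ/ρ₀ = −αΔT + βΔS = 2.30 × 10⁻⁴ + 8.588 × 10⁻⁴ = 1.0888 × 10⁻³, so Δρ ≈ 1.118 kg m⁻³.
N² = (g/ρ₀)·Δρ/Δz = g·(Δρ/ρ₀)/Δz = 9.8 × 1.0888 × 10⁻³ / 42 = 2.5405 × 10⁻⁴ s⁻².
N = √(2.5405 × 10⁻⁴) = 0.015939 rad s⁻¹ → T = 2π/N = 394.20 s = 6.5700 min ≈ 6.57 min.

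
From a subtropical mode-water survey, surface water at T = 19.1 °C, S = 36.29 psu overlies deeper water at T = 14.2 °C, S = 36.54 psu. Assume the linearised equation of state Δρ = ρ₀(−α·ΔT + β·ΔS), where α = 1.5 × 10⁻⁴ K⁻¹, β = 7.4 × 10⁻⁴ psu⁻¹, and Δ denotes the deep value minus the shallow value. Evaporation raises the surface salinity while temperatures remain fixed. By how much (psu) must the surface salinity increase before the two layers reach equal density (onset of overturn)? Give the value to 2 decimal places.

1.24 psu

Neutral buoyancy requires −α(T_deep − T_surf) + β(S_deep − S_surf′) = 0.
S_surf′ = S_deep − (α/β)·ΔT = 36.54 − (1.5 × 10⁻⁴/7.4 × 10⁻⁴)·(-4.9) = 37.5332 psu.
Increase required: 37.5332 − 36.29 = 1.2432 psu.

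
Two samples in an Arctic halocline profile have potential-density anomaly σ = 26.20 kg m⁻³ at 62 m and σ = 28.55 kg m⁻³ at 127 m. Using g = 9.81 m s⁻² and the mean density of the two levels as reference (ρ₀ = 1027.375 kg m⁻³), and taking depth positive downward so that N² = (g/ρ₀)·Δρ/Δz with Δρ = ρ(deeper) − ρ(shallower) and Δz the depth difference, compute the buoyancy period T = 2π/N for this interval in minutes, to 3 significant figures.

5.64 min

Δρ = 1028.55 − 1026.20 = 2.35 kg m⁻³ over Δz = 127 − 62 = 65 m.
N² = (9.81/1027.375) × (2.35/65) = 3.4522 × 10⁻⁴ s⁻².
N = √(3.4522 × 10⁻⁴) = 0.018580 rad s⁻¹, so T = 2π/N = 338.17 s = 5.6362 min ≈ 5.64 min.
Since Δρ > 0 the layer is stably stratified.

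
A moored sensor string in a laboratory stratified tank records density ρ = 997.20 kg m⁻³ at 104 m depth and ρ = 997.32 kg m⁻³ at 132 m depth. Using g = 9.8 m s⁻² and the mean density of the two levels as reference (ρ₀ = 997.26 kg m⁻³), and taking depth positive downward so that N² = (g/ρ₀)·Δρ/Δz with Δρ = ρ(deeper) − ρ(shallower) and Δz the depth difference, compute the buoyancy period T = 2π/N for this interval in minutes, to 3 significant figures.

Δρ = 997.32 − 997.20 = 0.12 kg m⁻³ over Δz = 132 − 104 = 28 m.
N² = (9.8/997.26) × (0.12/28) = 4.2115 × 10⁻⁵ s⁻².
N = √(4.2115 × 10⁻⁵) = 6.4896 × 10⁻³ rad s⁻¹, so T = 2π/N = 968.19 s = 16.137 min ≈ 16.1 min.

16.1 min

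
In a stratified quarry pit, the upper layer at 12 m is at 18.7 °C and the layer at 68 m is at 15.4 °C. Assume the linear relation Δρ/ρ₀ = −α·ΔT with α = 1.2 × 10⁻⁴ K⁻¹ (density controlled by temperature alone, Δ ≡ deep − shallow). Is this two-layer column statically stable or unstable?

ΔT = 15.4 − 18.7 = -3.3 K, so Δρ/ρ₀ = −αΔT = 3.96 × 10⁻⁴.
Δρ/ρ₀ > 0, so Δρ > 0: deeper water is denser → statically stable.

stable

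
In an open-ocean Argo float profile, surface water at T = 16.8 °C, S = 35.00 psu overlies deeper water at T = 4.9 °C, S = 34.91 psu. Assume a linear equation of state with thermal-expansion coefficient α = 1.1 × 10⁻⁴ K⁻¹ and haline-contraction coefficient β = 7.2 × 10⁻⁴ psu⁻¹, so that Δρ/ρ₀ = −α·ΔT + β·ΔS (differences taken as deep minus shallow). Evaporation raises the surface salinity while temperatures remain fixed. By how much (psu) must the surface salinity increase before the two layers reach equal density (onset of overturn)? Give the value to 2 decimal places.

1.73 psu

Neutral buoyancy requires −α(T_deep − T_surf) + β(S_deep − S_surf′) = 0.
S_surf′ = S_deep − (α/β)·ΔT = 34.91 − (1.1 × 10⁻⁴/7.2 × 10⁻⁴)·(-11.9) = 36.7281 psu.
Increase required: 36.7281 − 35.00 = 1.7281 psu.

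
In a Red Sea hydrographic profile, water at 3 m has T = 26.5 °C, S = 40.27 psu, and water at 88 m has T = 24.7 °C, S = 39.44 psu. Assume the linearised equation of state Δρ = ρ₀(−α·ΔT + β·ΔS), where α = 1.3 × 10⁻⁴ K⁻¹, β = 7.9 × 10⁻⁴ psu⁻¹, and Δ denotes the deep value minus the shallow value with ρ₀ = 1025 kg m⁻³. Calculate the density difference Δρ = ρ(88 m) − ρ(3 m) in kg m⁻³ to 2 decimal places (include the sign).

-0.43 kg m⁻³

ΔT = -1.8 K, ΔS = -0.83 psu (deep − shallow).
Δρ/ρ₀ = −(1.3 × 10⁻⁴)(-1.8) + (7.9 × 10⁻⁴)(-0.83) = -4.217 × 10⁻⁴.
Δρ = 1025 × (-4.217 × 10⁻⁴) = -0.43 kg m⁻³.
Negative Δρ: lighter below, statically unstable.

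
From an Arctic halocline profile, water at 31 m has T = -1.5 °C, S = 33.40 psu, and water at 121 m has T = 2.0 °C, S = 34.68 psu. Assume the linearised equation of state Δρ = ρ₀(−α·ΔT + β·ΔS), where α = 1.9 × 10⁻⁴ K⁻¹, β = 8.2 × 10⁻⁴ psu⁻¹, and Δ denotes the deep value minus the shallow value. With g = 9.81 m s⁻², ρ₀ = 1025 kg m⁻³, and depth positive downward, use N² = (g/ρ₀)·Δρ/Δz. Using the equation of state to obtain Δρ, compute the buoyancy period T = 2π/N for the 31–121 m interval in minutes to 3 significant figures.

ΔT = +3.5 K, ΔS = +1.28 psu (deep − shallow).
Δρ/ρ₀ = −αΔT + βΔS = -6.65 × 10⁻⁴ + 1.0496 × 10⁻³ = 3.846 × 10⁻⁴, so Δρ ≈ 0.3942 kg m⁻³.
N² = (g/ρ₀)·Δρ/Δz = g·(Δρ/ρ₀)/Δz = 9.81 × 3.846 × 10⁻⁴ / 90 = 4.1921 × 10⁻⁵ s⁻².
N = √(4.1921 × 10⁻⁵) = 6.4746 × 10⁻³ rad s⁻¹ → T = 2π/N = 970.44 s = 16.174 min ≈ 16.2 min.

16.2 min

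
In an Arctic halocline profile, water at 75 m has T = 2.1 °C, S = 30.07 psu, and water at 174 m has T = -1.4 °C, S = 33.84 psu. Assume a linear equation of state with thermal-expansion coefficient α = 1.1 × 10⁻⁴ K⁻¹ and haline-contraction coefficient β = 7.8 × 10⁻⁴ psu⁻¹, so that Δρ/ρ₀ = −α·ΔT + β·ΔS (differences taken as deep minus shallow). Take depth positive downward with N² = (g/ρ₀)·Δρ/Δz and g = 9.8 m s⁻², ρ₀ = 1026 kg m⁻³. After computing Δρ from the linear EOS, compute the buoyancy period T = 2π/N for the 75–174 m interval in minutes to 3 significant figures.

ΔT = -3.5 K, ΔS = +3.77 psu (deep − shallow).
Δρ/ρ₀ = −αΔT + βΔS = 3.85 × 10⁻⁴ + 2.9406 × 10⁻³ = 3.3256 × 10⁻³, so Δρ ≈ 3.412 kg m⁻³.
N² = (g/ρ₀)·Δρ/Δz = g·(Δρ/ρ₀)/Δz = 9.8 × 3.3256 × 10⁻³ / 99 = 3.2920 × 10⁻⁴ s⁻².
N = √(3.2920 × 10⁻⁴) = 0.018144 rad s⁻¹ → T = 2π/N = 346.30 s = 5.7717 min ≈ 5.77 min.

5.77 min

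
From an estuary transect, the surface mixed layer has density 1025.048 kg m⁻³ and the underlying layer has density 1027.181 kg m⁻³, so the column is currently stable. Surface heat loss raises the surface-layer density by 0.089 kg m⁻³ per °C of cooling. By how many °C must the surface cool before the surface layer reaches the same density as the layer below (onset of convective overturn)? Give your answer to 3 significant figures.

Density deficit of the surface layer: 1027.181 − 1025.048 = 2.133 kg m⁻³.
Required change = 2.133 / 0.089 = 24.0 °C.

24.0 °C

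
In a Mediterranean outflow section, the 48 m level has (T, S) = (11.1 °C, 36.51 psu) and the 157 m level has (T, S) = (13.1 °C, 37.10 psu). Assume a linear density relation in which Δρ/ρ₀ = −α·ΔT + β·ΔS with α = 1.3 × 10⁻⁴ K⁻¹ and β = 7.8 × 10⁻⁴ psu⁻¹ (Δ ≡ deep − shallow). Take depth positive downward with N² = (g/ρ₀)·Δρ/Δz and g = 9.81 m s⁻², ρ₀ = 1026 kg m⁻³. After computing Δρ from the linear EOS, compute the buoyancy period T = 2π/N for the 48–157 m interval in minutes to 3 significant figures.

24.7 min

ΔT = +2.0 K, ΔS = +0.59 psu (deep − shallow).
Δρ/ρ₀ = −αΔT + βΔS = -2.60 × 10⁻⁴ + 4.602 × 10⁻⁴ = 2.002 × 10⁻⁴, so Δρ ≈ 0.2054 kg m⁻³.
N² = (g/ρ₀)·Δρ/Δz = g·(Δρ/ρ₀)/Δz = 9.81 × 2.002 × 10⁻⁴ / 109 = 1.8018 × 10⁻⁵ s⁻².
N = √(1.8018 × 10⁻⁵) = 4.2448 × 10⁻³ rad s⁻¹ → T = 2π/N = 1.4802 × 10³ s = 24.670 min ≈ 24.7 min.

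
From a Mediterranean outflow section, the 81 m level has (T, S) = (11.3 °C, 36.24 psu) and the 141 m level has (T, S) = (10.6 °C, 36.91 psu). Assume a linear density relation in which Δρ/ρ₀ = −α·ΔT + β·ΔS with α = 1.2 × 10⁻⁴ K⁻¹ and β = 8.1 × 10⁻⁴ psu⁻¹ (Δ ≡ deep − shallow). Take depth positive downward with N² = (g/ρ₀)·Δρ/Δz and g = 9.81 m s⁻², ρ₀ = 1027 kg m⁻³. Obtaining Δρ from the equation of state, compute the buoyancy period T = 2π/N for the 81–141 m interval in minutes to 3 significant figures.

ΔT = -0.7 K, ΔS = +0.67 psu (deep − shallow).
Δρ/ρ₀ = −αΔT + βΔS = 8.40 × 10⁻⁵ + 5.427 × 10⁻⁴ = 6.267 × 10⁻⁴, so Δρ ≈ 0.6436 kg m⁻³.
N² = (g/ρ₀)·Δρ/Δz = g·(Δρ/ρ₀)/Δz = 9.81 × 6.267 × 10⁻⁴ / 60 = 1.0247 × 10⁻⁴ s⁻².
N = √(1.0247 × 10⁻⁴) = 0.010123 rad s⁻¹ → T = 2π/N = 620.68 s = 10.345 min ≈ 10.3 min.

10.3 min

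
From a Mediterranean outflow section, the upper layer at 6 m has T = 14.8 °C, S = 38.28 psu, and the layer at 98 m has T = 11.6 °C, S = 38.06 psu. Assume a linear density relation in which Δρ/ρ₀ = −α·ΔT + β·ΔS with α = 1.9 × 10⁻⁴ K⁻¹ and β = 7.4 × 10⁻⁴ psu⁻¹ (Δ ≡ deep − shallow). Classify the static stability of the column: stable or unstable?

stable

ΔT = 11.6 − 14.8 = -3.2 K and ΔS = 38.06 − 38.28 = -0.22 psu (deep − shallow).
−αΔT = 6.08 × 10⁻⁴; βΔS = -1.628 × 10⁻⁴; sum Δρ/ρ₀ = 4.452 × 10⁻⁴.
Δρ/ρ₀ > 0, so Δρ > 0: deeper water is denser → statically stable.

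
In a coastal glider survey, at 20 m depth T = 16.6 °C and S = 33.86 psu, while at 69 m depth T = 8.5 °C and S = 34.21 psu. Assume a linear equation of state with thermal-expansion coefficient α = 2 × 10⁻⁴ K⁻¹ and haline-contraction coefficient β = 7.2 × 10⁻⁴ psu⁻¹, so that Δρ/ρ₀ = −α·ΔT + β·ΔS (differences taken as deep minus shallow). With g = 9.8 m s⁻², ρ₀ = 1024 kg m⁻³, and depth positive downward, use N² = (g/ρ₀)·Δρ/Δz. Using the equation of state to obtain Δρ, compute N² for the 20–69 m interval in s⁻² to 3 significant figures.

3.74 × 10⁻⁴ s⁻²

ΔT = -8.1 K, ΔS = +0.35 psu (deep − shallow).
Δρ/ρ₀ = −αΔT + βΔS = 1.62 × 10⁻³ + 2.52 × 10⁻⁴ = 1.872 × 10⁻³, so Δρ ≈ 1.917 kg m⁻³.
N² = (g/ρ₀)·Δρ/Δz = g·(Δρ/ρ₀)/Δz = 9.8 × 1.872 × 10⁻³ / 49 = 3.7440 × 10⁻⁴ s⁻² ≈ 3.74 × 10⁻⁴ s⁻².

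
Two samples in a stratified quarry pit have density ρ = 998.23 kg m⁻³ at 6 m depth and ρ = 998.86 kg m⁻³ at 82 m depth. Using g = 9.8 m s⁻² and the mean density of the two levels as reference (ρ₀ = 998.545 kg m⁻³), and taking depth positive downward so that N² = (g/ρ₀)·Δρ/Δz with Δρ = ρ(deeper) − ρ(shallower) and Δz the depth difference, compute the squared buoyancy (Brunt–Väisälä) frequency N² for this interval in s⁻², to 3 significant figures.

Δρ = 998.86 − 998.23 = 0.63 kg m⁻³ over Δz = 82 − 6 = 76 m.
N² = (9.8/998.545) × (0.63/76) = 8.1355 × 10⁻⁵ s⁻² ≈ 8.14 × 10⁻⁵ s⁻².
A positive N² confirms static stability across the interval.

8.14 × 10⁻⁵ s⁻²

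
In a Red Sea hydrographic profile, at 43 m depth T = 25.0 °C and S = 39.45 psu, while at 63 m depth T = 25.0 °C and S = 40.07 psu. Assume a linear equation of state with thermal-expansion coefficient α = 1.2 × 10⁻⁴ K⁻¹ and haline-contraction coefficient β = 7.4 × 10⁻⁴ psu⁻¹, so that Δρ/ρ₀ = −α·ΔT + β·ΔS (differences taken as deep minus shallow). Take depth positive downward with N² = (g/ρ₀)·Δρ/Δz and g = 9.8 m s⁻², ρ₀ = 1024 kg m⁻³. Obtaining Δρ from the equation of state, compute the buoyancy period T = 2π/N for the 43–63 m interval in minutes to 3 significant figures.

ΔT = +0.0 K, ΔS = +0.62 psu (deep − shallow).
Δρ/ρ₀ = −αΔT + βΔS = 0 + 4.588 × 10⁻⁴ = 4.588 × 10⁻⁴, so Δρ ≈ 0.4698 kg m⁻³.
N² = (g/ρ₀)·Δρ/Δz = g·(Δρ/ρ₀)/Δz = 9.8 × 4.588 × 10⁻⁴ / 20 = 2.2481 × 10⁻⁴ s⁻².
N = √(2.2481 × 10⁻⁴) = 0.014994 rad s⁻¹ → T = 2π/N = 419.05 s = 6.9842 min ≈ 6.98 min.

6.98 min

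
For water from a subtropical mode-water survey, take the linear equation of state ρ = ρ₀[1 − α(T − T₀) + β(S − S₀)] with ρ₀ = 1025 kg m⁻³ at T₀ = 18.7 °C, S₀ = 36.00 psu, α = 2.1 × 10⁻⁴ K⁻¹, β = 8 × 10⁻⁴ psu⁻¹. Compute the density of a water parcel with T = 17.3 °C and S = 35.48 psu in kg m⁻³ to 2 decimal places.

1024.87 kg m⁻³

T − T₀ = -1.4 K, S − S₀ = -0.52 psu.
Bracket = 1 − α·(-1.4) + β·(-0.52) = 1 + (-1.22 × 10⁻⁴) = 0.9998780.
ρ = 1025 × 0.9998780 = 1024.87 kg m⁻³.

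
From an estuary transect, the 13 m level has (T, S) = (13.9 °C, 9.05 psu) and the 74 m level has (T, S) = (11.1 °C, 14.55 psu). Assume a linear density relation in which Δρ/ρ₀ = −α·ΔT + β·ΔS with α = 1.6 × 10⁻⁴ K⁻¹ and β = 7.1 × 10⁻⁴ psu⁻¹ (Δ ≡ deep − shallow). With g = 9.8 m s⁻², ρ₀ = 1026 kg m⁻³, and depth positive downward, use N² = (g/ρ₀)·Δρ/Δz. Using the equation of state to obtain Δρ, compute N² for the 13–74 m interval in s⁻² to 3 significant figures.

6.99 × 10⁻⁴ s⁻²

ΔT = -2.8 K, ΔS = +5.50 psu (deep − shallow).
Δρ/ρ₀ = −αΔT + βΔS = 4.48 × 10⁻⁴ + 3.905 × 10⁻³ = 4.353 × 10⁻³, so Δρ ≈ 4.466 kg m⁻³.
N² = (g/ρ₀)·Δρ/Δz = g·(Δρ/ρ₀)/Δz = 9.8 × 4.353 × 10⁻³ / 61 = 6.9933 × 10⁻⁴ s⁻² ≈ 6.99 × 10⁻⁴ s⁻².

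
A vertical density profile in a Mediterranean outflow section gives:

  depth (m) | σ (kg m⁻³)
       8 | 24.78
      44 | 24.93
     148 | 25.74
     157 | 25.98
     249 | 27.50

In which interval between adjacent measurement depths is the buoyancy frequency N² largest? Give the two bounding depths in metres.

Compute the density gradient over each adjacent pair:
  8–44 m: Δρ/Δz = 0.15/36 = 4.2 × 10⁻³ kg m⁻⁴
  44–148 m: Δρ/Δz = 0.81/104 = 7.8 × 10⁻³ kg m⁻⁴
  148–157 m: Δρ/Δz = 0.24/9 = 0.027 kg m⁻⁴
  157–249 m: Δρ/Δz = 1.52/92 = 0.017 kg m⁻⁴
The largest gradient is in the 148–157 m interval — the pycnocline.

148–157 m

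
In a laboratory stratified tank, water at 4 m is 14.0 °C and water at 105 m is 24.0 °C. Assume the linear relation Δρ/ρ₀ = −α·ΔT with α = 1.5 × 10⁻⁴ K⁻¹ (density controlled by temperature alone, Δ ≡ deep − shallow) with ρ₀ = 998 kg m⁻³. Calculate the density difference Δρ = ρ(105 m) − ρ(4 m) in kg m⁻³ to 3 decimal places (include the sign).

-1.497 kg m⁻³

ΔT = +10.0 K, Δρ/ρ₀ = −αΔT = -1.50 × 10⁻³.
Δρ = 998 × (-1.50 × 10⁻³) = -1.497 kg m⁻³.
Negative Δρ: lighter below, statically unstable.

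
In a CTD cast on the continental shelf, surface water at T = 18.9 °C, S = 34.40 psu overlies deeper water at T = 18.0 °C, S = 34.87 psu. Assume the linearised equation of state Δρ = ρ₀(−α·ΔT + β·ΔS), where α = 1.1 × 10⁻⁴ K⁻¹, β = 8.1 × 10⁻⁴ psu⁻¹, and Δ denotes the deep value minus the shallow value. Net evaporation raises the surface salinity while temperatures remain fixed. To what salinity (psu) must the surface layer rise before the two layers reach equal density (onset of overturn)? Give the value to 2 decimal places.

Neutral buoyancy requires −α(T_deep − T_surf) + β(S_deep − S_surf′) = 0.
S_surf′ = S_deep − (α/β)·ΔT = 34.87 − (1.1 × 10⁻⁴/8.1 × 10⁻⁴)·(-0.9) = 34.9922 psu.
Increase required: 34.9922 − 34.40 = 0.5922 psu.

34.99 psu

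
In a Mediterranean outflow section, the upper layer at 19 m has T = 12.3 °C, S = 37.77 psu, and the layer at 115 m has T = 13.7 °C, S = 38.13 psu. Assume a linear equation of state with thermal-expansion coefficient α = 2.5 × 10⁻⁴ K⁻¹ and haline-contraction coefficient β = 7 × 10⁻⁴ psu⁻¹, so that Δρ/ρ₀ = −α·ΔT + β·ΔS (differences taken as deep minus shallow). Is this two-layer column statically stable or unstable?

ΔT = 13.7 − 12.3 = +1.4 K and ΔS = 38.13 − 37.77 = +0.36 psu (deep − shallow).
−αΔT = -3.50 × 10⁻⁴; βΔS = 2.52 × 10⁻⁴; sum Δρ/ρ₀ = -9.80 × 10⁻⁵.
Δρ/ρ₀ < 0, so Δρ < 0: deeper water is lighter → statically unstable; the column would overturn.

unstable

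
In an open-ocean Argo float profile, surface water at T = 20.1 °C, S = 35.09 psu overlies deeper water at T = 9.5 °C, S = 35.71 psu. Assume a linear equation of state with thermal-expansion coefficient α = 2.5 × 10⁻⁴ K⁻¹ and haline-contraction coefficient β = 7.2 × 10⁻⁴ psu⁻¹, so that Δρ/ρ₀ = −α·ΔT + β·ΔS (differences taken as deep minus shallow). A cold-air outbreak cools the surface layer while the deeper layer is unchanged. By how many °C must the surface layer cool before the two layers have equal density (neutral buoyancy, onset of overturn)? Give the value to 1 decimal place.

12.4 °C

Neutral buoyancy requires Δρ = 0, i.e. −α(T_deep − T_surf′) + β(S_deep − S_surf) = 0.
T_surf′ = T_deep − (β/α)·ΔS = 9.5 − (7.2 × 10⁻⁴/2.5 × 10⁻⁴)·(+0.62) = 7.714 °C.
Cooling required: 20.1 − (7.714) = 12.386 °C.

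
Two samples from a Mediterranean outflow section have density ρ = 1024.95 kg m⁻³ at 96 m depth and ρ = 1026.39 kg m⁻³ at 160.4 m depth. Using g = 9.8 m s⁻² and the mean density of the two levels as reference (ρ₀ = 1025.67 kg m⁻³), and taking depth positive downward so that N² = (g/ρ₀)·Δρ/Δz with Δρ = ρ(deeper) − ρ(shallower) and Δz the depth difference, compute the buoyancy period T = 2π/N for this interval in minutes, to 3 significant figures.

7.16 min

Δρ = 1026.39 − 1024.95 = 1.44 kg m⁻³ over Δz = 160.4 − 96 = 64.4 m.
N² = (9.8/1025.67) × (1.44/64.4) = 2.1365 × 10⁻⁴ s⁻².
N = √(2.1365 × 10⁻⁴) = 0.014617 rad s⁻¹, so T = 2π/N = 429.85 s = 7.1642 min ≈ 7.16 min.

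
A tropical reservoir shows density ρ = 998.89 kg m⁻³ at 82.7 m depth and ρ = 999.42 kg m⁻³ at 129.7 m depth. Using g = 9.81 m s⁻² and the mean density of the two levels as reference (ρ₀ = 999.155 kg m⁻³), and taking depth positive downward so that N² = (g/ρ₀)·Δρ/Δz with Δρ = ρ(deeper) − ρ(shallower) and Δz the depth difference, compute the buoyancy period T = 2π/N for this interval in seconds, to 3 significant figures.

Δρ = 999.42 − 998.89 = 0.53 kg m⁻³ over Δz = 129.7 − 82.7 = 47 m.
N² = (9.81/999.155) × (0.53/47) = 1.1072 × 10⁻⁴ s⁻².
N = √(1.1072 × 10⁻⁴) = 0.010522 rad s⁻¹, so T = 2π/N = 597.15 s ≈ 597 s.
N² > 0, so the interval is statically stable.

597 s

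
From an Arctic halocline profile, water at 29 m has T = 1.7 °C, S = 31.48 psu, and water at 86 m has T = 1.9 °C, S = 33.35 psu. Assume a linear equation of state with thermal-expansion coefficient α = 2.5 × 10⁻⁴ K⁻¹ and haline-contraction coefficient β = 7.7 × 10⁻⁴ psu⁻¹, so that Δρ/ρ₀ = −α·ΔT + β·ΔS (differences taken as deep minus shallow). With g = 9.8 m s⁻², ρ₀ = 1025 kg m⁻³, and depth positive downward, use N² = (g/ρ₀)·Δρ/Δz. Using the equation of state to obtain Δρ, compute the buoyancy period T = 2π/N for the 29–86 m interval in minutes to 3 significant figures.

ΔT = +0.2 K, ΔS = +1.87 psu (deep − shallow).
Δρ/ρ₀ = −αΔT + βΔS = -5.00 × 10⁻⁵ + 1.4399 × 10⁻³ = 1.3899 × 10⁻³, so Δρ ≈ 1.425 kg m⁻³.
N² = (g/ρ₀)·Δρ/Δz = g·(Δρ/ρ₀)/Δz = 9.8 × 1.3899 × 10⁻³ / 57 = 2.3897 × 10⁻⁴ s⁻².
N = √(2.3897 × 10⁻⁴) = 0.015459 rad s⁻¹ → T = 2π/N = 406.44 s = 6.7740 min ≈ 6.77 min.

6.77 min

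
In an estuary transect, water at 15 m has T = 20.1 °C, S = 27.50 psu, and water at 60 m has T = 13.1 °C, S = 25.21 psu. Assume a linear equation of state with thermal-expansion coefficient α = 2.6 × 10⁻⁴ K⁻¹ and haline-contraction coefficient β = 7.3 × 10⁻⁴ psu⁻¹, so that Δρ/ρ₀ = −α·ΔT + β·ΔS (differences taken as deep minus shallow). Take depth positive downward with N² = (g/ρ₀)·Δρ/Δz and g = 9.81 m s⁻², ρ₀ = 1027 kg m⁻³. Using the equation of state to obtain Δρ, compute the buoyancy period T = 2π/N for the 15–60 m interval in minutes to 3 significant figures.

18.4 min

ΔT = -7.0 K, ΔS = -2.29 psu (deep − shallow).
Δρ/ρ₀ = −αΔT + βΔS = 1.82 × 10⁻³ − 1.6717 × 10⁻³ = 1.483 × 10⁻⁴, so Δρ ≈ 0.1523 kg m⁻³.
N² = (g/ρ₀)·Δρ/Δz = g·(Δρ/ρ₀)/Δz = 9.81 × 1.483 × 10⁻⁴ / 45 = 3.2329 × 10⁻⁵ s⁻².
N = √(3.2329 × 10⁻⁵) = 5.6859 × 10⁻³ rad s⁻¹ → T = 2π/N = 1.1050 × 10³ s = 18.417 min ≈ 18.4 min.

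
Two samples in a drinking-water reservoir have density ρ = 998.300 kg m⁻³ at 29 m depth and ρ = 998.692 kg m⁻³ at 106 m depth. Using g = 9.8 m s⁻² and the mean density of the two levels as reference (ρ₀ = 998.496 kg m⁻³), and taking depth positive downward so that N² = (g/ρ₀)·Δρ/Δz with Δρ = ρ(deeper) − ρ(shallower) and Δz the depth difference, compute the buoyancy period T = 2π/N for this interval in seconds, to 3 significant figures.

889 s

Δρ = 998.692 − 998.300 = 0.392 kg m⁻³ over Δz = 106 − 29 = 77 m.
N² = (9.8/998.496) × (0.392/77) = 4.9966 × 10⁻⁵ s⁻².
N = √(4.9966 × 10⁻⁵) = 7.0687 × 10⁻³ rad s⁻¹, so T = 2π/N = 888.87 s ≈ 889 s.
Since Δρ > 0 the layer is stably stratified.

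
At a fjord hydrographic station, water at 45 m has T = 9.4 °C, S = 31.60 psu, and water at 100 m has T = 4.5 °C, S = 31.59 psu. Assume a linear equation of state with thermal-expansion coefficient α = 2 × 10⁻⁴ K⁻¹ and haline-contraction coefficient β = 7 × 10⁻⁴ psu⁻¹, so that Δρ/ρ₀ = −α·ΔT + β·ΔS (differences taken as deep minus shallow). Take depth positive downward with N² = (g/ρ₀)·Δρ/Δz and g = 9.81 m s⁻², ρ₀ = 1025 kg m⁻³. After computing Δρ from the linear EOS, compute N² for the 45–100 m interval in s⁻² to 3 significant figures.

ΔT = -4.9 K, ΔS = -0.01 psu (deep − shallow).
Δρ/ρ₀ = −αΔT + βΔS = 9.80 × 10⁻⁴ − 7.00 × 10⁻⁶ = 9.73 × 10⁻⁴, so Δρ ≈ 0.9973 kg m⁻³.
N² = (g/ρ₀)·Δρ/Δz = g·(Δρ/ρ₀)/Δz = 9.81 × 9.73 × 10⁻⁴ / 55 = 1.7355 × 10⁻⁴ s⁻² ≈ 1.74 × 10⁻⁴ s⁻².

1.74 × 10⁻⁴ s⁻²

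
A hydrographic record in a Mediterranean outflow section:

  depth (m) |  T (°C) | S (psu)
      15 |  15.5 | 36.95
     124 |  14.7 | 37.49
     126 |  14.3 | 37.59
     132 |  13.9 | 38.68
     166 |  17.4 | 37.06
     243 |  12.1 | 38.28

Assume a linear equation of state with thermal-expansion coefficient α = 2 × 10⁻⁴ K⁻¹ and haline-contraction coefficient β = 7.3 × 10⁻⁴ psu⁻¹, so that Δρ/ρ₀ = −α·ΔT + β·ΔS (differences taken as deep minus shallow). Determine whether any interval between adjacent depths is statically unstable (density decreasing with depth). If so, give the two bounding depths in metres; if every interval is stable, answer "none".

Evaluate Δρ/ρ₀ = −αΔT + βΔS across each adjacent pair:
  15–124 m: −αΔT+βΔS = −(2 × 10⁻⁴)(-0.8)+(7.3 × 10⁻⁴)(+0.54) = 5.5 × 10⁻⁴ → stable
  124–126 m: −αΔT+βΔS = −(2 × 10⁻⁴)(-0.4)+(7.3 × 10⁻⁴)(+0.10) = 1.5 × 10⁻⁴ → stable
  126–132 m: −αΔT+βΔS = −(2 × 10⁻⁴)(-0.4)+(7.3 × 10⁻⁴)(+1.09) = 8.8 × 10⁻⁴ → stable
  132–166 m: −αΔT+βΔS = −(2 × 10⁻⁴)(+3.5)+(7.3 × 10⁻⁴)(-1.62) = -1.9 × 10⁻³ → UNSTABLE
  166–243 m: −αΔT+βΔS = −(2 × 10⁻⁴)(-5.3)+(7.3 × 10⁻⁴)(+1.22) = 2.0 × 10⁻³ → stable
The 132–166 m interval has Δρ < 0: lighter water underlies denser water.

132–166 m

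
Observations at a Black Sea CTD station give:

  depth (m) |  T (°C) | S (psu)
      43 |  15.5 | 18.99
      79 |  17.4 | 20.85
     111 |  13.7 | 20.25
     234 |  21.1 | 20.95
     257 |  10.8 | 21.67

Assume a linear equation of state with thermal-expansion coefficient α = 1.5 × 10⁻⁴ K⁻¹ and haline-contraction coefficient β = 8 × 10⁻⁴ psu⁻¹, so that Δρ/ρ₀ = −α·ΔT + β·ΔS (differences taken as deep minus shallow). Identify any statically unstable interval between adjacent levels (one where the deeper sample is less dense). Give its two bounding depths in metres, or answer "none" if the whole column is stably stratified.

111–234 m

Evaluate Δρ/ρ₀ = −αΔT + βΔS across each adjacent pair:
  43–79 m: −αΔT+βΔS = −(1.5 × 10⁻⁴)(+1.9)+(8 × 10⁻⁴)(+1.86) = 1.2 × 10⁻³ → stable
  79–111 m: −αΔT+βΔS = −(1.5 × 10⁻⁴)(-3.7)+(8 × 10⁻⁴)(-0.60) = 7.5 × 10⁻⁵ → stable
  111–234 m: −αΔT+βΔS = −(1.5 × 10⁻⁴)(+7.4)+(8 × 10⁻⁴)(+0.70) = -5.5 × 10⁻⁴ → UNSTABLE
  234–257 m: −αΔT+βΔS = −(1.5 × 10⁻⁴)(-10.3)+(8 × 10⁻⁴)(+0.72) = 2.1 × 10⁻³ → stable
The 111–234 m interval has Δρ < 0: lighter water underlies denser water.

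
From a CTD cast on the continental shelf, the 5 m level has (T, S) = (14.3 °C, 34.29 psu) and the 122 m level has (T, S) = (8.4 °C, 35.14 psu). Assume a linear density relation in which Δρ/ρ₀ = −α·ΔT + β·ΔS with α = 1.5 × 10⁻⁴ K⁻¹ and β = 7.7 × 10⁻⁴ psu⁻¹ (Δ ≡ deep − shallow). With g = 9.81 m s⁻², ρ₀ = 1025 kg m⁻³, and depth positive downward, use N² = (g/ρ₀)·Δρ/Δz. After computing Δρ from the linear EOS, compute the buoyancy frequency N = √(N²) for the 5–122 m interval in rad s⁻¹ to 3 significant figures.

0.0114 rad s⁻¹

ΔT = -5.9 K, ΔS = +0.85 psu (deep − shallow).
Δρ/ρ₀ = −αΔT + βΔS = 8.85 × 10⁻⁴ + 6.545 × 10⁻⁴ = 1.5395 × 10⁻³, so Δρ ≈ 1.578 kg m⁻³.
N² = (g/ρ₀)·Δρ/Δz = g·(Δρ/ρ₀)/Δz = 9.81 × 1.5395 × 10⁻³ / 117 = 1.2908 × 10⁻⁴ s⁻².
N = √(1.2908 × 10⁻⁴) = 0.011361 rad s⁻¹ ≈ 0.0114 rad s⁻¹.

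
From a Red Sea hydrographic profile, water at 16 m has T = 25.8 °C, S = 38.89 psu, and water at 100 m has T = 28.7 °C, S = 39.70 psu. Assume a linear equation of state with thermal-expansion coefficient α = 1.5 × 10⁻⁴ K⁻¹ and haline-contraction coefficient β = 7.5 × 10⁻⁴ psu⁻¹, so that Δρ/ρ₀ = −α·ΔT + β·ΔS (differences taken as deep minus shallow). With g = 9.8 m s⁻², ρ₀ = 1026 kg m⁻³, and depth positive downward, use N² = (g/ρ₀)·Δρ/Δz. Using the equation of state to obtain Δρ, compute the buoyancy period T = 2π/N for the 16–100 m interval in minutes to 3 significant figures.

23.3 min

ΔT = +2.9 K, ΔS = +0.81 psu (deep − shallow).
Δρ/ρ₀ = −αΔT + βΔS = -4.35 × 10⁻⁴ + 6.075 × 10⁻⁴ = 1.725 × 10⁻⁴, so Δρ ≈ 0.1770 kg m⁻³.
N² = (g/ρ₀)·Δρ/Δz = g·(Δρ/ρ₀)/Δz = 9.8 × 1.725 × 10⁻⁴ / 84 = 2.0125 × 10⁻⁵ s⁻².
N = √(2.0125 × 10⁻⁵) = 4.4861 × 10⁻³ rad s⁻¹ → T = 2π/N = 1.4006 × 10³ s = 23.343 min ≈ 23.3 min.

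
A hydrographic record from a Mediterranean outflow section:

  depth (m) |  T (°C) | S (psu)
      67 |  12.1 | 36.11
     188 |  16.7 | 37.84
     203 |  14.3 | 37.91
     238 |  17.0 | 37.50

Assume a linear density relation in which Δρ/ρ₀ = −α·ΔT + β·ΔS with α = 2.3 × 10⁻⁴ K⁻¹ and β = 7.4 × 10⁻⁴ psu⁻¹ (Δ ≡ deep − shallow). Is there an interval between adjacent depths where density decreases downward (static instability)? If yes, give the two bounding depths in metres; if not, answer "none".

Evaluate Δρ/ρ₀ = −αΔT + βΔS across each adjacent pair:
  67–188 m: −αΔT+βΔS = −(2.3 × 10⁻⁴)(+4.6)+(7.4 × 10⁻⁴)(+1.73) = 2.2 × 10⁻⁴ → stable
  188–203 m: −αΔT+βΔS = −(2.3 × 10⁻⁴)(-2.4)+(7.4 × 10⁻⁴)(+0.07) = 6.0 × 10⁻⁴ → stable
  203–238 m: −αΔT+βΔS = −(2.3 × 10⁻⁴)(+2.7)+(7.4 × 10⁻⁴)(-0.41) = -9.2 × 10⁻⁴ → UNSTABLE
The 203–238 m interval has Δρ < 0: lighter water underlies denser water.

203–238 m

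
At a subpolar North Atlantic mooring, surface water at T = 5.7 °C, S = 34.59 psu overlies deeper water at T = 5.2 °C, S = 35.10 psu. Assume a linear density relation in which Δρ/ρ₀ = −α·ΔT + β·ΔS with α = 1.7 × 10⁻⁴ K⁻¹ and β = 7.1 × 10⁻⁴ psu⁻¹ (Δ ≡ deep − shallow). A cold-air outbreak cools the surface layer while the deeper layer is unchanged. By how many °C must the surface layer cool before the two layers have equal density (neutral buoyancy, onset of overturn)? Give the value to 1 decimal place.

2.6 °C

Neutral buoyancy requires Δρ = 0, i.e. −α(T_deep − T_surf′) + β(S_deep − S_surf) = 0.
T_surf′ = T_deep − (β/α)·ΔS = 5.2 − (7.1 × 10⁻⁴/1.7 × 10⁻⁴)·(+0.51) = 3.070 °C.
Cooling required: 5.7 − (3.070) = 2.630 °C.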